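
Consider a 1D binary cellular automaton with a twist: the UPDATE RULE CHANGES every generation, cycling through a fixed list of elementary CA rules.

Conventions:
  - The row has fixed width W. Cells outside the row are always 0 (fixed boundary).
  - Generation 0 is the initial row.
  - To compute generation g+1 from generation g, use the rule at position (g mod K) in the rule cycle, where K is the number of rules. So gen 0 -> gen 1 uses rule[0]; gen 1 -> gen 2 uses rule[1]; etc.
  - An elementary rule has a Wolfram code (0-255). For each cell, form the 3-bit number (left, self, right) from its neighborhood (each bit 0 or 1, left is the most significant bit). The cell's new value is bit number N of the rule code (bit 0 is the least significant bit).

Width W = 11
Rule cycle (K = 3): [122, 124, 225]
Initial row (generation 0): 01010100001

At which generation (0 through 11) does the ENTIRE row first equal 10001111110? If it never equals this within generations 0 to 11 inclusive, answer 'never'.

Gen 0: 01010100001
Gen 1 (rule 122): 10101010010
Gen 2 (rule 124): 11111111011
Gen 3 (rule 225): 01111111101
Gen 4 (rule 122): 11000000110
Gen 5 (rule 124): 11100000111
Gen 6 (rule 225): 01101110011
Gen 7 (rule 122): 11111011111
Gen 8 (rule 124): 10001110001
Gen 9 (rule 225): 00100110100
Gen 10 (rule 122): 01011111010
Gen 11 (rule 124): 01110001111

Answer: never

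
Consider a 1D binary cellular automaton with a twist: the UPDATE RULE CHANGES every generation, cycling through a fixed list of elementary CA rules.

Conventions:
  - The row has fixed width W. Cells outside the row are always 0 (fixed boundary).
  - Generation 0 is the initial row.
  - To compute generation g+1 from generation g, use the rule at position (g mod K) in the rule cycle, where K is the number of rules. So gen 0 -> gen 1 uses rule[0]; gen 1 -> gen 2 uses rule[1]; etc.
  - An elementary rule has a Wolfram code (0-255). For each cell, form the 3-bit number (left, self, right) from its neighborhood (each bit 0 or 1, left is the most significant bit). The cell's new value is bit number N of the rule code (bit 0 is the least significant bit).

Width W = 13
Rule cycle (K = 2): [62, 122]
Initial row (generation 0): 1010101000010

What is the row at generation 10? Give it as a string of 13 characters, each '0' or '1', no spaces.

Answer: 0100000001101

Derivation:
Gen 0: 1010101000010
Gen 1 (rule 62): 1111111100111
Gen 2 (rule 122): 1000000111101
Gen 3 (rule 62): 1100001100011
Gen 4 (rule 122): 1110011110111
Gen 5 (rule 62): 1001110001100
Gen 6 (rule 122): 0111011011110
Gen 7 (rule 62): 1100110110001
Gen 8 (rule 122): 1111111111010
Gen 9 (rule 62): 1000000000111
Gen 10 (rule 122): 0100000001101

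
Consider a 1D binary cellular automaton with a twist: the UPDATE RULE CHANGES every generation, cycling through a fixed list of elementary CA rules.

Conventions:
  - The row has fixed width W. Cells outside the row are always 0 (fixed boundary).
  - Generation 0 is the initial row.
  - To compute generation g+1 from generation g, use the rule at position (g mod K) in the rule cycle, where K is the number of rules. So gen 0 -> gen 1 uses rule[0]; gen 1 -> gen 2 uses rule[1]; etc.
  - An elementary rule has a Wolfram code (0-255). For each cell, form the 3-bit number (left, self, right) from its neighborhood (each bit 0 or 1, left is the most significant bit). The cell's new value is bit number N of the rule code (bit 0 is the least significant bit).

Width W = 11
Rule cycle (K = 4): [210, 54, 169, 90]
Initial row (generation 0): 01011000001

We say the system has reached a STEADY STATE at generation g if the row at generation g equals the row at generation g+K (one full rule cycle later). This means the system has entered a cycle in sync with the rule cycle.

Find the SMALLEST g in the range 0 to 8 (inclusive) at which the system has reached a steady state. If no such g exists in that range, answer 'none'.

Gen 0: 01011000001
Gen 1 (rule 210): 10001100010
Gen 2 (rule 54): 11010010111
Gen 3 (rule 169): 10100001110
Gen 4 (rule 90): 00010011011
Gen 5 (rule 210): 00101101001
Gen 6 (rule 54): 01110011111
Gen 7 (rule 169): 01100011110
Gen 8 (rule 90): 11110110011
Gen 9 (rule 210): 01110011101
Gen 10 (rule 54): 10001100011
Gen 11 (rule 169): 00101001010
Gen 12 (rule 90): 01000110001

Answer: none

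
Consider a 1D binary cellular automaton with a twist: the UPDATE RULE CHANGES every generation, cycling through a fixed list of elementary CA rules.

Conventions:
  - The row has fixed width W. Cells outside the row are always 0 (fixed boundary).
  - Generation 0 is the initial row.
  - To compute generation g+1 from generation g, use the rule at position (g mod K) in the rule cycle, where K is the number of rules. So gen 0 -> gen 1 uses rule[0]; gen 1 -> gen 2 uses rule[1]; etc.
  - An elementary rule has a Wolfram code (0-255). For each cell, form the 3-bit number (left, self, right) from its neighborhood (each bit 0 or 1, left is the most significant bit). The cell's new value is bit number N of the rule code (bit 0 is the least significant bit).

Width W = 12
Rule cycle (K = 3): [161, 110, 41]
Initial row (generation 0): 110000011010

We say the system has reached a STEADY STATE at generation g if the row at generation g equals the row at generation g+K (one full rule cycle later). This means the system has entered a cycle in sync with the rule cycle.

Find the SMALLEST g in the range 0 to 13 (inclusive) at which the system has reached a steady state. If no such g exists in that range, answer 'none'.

Answer: none

Derivation:
Gen 0: 110000011010
Gen 1 (rule 161): 000111000100
Gen 2 (rule 110): 001101001100
Gen 3 (rule 41): 101010001001
Gen 4 (rule 161): 010100100000
Gen 5 (rule 110): 111101100000
Gen 6 (rule 41): 100011001111
Gen 7 (rule 161): 001000000110
Gen 8 (rule 110): 011000001110
Gen 9 (rule 41): 010011101000
Gen 10 (rule 161): 000001010011
Gen 11 (rule 110): 000011110111
Gen 12 (rule 41): 111010001100
Gen 13 (rule 161): 010100100001
Gen 14 (rule 110): 111101100011
Gen 15 (rule 41): 100011001010
Gen 16 (rule 161): 001000000100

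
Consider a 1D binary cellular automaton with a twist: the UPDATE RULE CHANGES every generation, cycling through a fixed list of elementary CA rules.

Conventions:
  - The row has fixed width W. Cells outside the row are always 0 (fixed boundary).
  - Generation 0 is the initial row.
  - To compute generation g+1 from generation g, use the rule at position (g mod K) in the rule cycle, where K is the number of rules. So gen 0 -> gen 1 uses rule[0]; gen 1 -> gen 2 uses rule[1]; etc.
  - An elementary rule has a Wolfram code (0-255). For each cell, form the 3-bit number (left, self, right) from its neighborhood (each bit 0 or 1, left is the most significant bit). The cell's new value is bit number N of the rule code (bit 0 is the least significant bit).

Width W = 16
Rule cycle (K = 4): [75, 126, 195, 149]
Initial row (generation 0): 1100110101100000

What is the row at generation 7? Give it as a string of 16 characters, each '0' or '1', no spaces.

Answer: 0110101111001100

Derivation:
Gen 0: 1100110101100000
Gen 1 (rule 75): 1101110001101111
Gen 2 (rule 126): 1111011011111001
Gen 3 (rule 195): 0111001001111010
Gen 4 (rule 149): 0010101100110011
Gen 5 (rule 75): 1100001101110111
Gen 6 (rule 126): 1110011111011101
Gen 7 (rule 195): 0110101111001100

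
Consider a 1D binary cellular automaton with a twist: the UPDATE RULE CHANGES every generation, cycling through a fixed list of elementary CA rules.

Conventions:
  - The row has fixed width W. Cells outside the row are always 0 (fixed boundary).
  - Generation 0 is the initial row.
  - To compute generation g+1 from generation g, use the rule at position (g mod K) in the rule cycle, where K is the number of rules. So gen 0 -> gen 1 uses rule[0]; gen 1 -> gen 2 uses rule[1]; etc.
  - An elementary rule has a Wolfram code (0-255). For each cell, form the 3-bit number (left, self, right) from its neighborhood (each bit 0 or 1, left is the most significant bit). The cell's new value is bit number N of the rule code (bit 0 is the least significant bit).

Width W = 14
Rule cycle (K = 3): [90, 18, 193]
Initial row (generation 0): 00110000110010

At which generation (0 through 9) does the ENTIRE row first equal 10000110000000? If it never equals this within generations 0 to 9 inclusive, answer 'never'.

Answer: 2

Derivation:
Gen 0: 00110000110010
Gen 1 (rule 90): 01111001111101
Gen 2 (rule 18): 10000110000000
Gen 3 (rule 193): 00110010111111
Gen 4 (rule 90): 01111100100001
Gen 5 (rule 18): 10000011010010
Gen 6 (rule 193): 00111001000000
Gen 7 (rule 90): 01101110100000
Gen 8 (rule 18): 10000000010000
Gen 9 (rule 193): 00111111000111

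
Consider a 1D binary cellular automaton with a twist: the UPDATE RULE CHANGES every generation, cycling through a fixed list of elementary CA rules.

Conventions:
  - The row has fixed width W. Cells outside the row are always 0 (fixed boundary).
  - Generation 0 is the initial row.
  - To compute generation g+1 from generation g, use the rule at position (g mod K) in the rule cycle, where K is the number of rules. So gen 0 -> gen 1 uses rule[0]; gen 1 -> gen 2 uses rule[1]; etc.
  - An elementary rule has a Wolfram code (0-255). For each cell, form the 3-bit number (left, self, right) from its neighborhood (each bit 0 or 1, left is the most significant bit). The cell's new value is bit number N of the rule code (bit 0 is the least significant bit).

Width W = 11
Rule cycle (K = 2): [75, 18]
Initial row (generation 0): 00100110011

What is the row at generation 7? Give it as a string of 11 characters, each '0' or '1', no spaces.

Gen 0: 00100110011
Gen 1 (rule 75): 11001110111
Gen 2 (rule 18): 00110000000
Gen 3 (rule 75): 11110111111
Gen 4 (rule 18): 00000000000
Gen 5 (rule 75): 11111111111
Gen 6 (rule 18): 00000000000
Gen 7 (rule 75): 11111111111

Answer: 11111111111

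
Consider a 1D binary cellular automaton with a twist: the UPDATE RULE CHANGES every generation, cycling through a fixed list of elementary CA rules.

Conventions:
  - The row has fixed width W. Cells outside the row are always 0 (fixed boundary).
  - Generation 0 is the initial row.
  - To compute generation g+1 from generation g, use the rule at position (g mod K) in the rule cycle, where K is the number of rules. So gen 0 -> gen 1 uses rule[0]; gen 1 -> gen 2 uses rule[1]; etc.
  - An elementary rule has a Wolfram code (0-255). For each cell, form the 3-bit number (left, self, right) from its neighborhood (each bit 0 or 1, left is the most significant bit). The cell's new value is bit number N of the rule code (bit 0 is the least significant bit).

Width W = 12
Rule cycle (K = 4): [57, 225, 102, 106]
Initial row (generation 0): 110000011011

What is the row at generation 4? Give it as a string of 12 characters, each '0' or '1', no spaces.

Answer: 101001100010

Derivation:
Gen 0: 110000011011
Gen 1 (rule 57): 101111010110
Gen 2 (rule 225): 010111101010
Gen 3 (rule 102): 111000111110
Gen 4 (rule 106): 101001100010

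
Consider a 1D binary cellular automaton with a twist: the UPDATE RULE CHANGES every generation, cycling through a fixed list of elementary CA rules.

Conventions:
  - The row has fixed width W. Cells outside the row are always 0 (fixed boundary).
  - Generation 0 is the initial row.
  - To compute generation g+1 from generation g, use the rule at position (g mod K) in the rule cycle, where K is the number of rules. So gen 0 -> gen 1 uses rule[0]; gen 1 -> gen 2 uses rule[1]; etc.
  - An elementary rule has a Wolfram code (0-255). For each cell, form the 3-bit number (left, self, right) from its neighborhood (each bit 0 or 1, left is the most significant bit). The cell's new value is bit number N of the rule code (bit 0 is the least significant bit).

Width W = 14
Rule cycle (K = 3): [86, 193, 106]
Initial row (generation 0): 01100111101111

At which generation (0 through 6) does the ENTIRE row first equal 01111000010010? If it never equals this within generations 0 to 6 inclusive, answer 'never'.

Gen 0: 01100111101111
Gen 1 (rule 86): 10111000100001
Gen 2 (rule 193): 00011010001100
Gen 3 (rule 106): 00111100011100
Gen 4 (rule 86): 01000110100110
Gen 5 (rule 193): 00010010000010
Gen 6 (rule 106): 00100100000100

Answer: never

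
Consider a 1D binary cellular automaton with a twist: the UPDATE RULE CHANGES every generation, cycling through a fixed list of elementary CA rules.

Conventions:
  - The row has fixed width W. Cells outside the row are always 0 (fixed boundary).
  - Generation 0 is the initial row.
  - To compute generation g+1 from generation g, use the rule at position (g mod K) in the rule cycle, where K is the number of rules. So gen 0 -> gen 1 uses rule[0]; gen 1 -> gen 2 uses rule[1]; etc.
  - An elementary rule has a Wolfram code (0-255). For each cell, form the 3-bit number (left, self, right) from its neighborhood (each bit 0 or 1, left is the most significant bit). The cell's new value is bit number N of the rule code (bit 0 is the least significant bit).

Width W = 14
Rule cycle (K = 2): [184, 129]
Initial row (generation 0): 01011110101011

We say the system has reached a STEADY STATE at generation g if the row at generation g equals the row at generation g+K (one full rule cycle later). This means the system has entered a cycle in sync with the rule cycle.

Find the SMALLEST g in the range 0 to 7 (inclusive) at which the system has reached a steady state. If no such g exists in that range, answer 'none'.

Gen 0: 01011110101011
Gen 1 (rule 184): 00111101010110
Gen 2 (rule 129): 10011000000000
Gen 3 (rule 184): 01010100000000
Gen 4 (rule 129): 00000001111111
Gen 5 (rule 184): 00000001111110
Gen 6 (rule 129): 11111100111100
Gen 7 (rule 184): 11111010111010
Gen 8 (rule 129): 01110000010000
Gen 9 (rule 184): 01101000001000

Answer: none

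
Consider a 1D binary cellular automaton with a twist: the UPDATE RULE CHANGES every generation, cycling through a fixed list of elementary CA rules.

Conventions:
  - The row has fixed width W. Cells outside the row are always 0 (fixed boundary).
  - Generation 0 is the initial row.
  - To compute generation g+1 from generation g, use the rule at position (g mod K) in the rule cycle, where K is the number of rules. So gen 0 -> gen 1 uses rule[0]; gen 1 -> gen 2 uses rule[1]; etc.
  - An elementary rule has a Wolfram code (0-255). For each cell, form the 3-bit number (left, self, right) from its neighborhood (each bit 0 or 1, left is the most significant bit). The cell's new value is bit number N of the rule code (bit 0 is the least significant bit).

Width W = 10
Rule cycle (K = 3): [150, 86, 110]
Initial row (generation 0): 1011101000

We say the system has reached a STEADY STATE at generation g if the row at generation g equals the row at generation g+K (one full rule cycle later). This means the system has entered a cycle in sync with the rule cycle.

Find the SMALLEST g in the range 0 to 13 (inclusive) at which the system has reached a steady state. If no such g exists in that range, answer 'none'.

Answer: none

Derivation:
Gen 0: 1011101000
Gen 1 (rule 150): 1001001100
Gen 2 (rule 86): 1111110110
Gen 3 (rule 110): 1000011110
Gen 4 (rule 150): 1100101101
Gen 5 (rule 86): 0111100101
Gen 6 (rule 110): 1100101111
Gen 7 (rule 150): 0011100110
Gen 8 (rule 86): 0100111011
Gen 9 (rule 110): 1101101111
Gen 10 (rule 150): 0000000110
Gen 11 (rule 86): 0000001011
Gen 12 (rule 110): 0000011111
Gen 13 (rule 150): 0000101110
Gen 14 (rule 86): 0001100011
Gen 15 (rule 110): 0011100111
Gen 16 (rule 150): 0101011010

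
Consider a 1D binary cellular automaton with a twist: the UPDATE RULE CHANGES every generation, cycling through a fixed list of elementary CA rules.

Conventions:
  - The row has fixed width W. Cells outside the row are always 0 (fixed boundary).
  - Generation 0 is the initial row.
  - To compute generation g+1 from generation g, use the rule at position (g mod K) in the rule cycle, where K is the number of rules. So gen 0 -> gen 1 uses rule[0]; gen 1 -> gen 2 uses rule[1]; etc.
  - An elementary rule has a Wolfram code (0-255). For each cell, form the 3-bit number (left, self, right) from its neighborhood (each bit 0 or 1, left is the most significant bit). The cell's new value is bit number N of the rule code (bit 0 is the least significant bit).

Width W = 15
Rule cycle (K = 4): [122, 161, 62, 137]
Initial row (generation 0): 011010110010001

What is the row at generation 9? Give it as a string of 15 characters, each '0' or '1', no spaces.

Answer: 110000011110001

Derivation:
Gen 0: 011010110010001
Gen 1 (rule 122): 111101111101010
Gen 2 (rule 161): 011010111010100
Gen 3 (rule 62): 110111100111110
Gen 4 (rule 137): 100111000111100
Gen 5 (rule 122): 011101101100110
Gen 6 (rule 161): 001010010000000
Gen 7 (rule 62): 011111111000000
Gen 8 (rule 137): 011111110011111
Gen 9 (rule 122): 110000011110001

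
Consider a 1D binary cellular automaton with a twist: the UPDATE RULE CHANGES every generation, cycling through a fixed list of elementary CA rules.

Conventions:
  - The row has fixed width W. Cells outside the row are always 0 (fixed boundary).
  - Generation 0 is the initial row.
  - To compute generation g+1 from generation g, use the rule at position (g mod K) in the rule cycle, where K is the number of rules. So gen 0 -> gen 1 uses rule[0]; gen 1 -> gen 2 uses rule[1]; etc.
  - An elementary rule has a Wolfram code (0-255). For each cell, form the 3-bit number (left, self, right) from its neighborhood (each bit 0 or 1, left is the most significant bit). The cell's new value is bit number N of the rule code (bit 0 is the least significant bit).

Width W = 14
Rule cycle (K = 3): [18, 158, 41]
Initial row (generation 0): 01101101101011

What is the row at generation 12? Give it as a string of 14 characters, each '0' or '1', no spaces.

Gen 0: 01101101101011
Gen 1 (rule 18): 10000000000000
Gen 2 (rule 158): 11000000000000
Gen 3 (rule 41): 10011111111111
Gen 4 (rule 18): 01100000000000
Gen 5 (rule 158): 11010000000000
Gen 6 (rule 41): 10100111111111
Gen 7 (rule 18): 00011000000000
Gen 8 (rule 158): 00110100000000
Gen 9 (rule 41): 10101001111111
Gen 10 (rule 18): 00000110000000
Gen 11 (rule 158): 00001101000000
Gen 12 (rule 41): 11101010011111

Answer: 11101010011111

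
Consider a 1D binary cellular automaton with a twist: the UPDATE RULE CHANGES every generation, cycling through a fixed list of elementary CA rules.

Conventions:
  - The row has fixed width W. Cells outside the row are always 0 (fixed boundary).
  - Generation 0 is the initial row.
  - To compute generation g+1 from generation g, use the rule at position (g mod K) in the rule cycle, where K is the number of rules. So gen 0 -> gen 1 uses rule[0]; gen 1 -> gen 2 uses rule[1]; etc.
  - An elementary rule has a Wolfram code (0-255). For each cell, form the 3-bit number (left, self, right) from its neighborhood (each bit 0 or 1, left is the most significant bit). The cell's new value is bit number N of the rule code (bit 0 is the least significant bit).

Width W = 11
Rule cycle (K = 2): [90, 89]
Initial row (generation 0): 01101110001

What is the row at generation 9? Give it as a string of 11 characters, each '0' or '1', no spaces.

Answer: 11111111101

Derivation:
Gen 0: 01101110001
Gen 1 (rule 90): 11101011010
Gen 2 (rule 89): 10100011001
Gen 3 (rule 90): 00010111110
Gen 4 (rule 89): 11000100011
Gen 5 (rule 90): 11101010111
Gen 6 (rule 89): 10100000101
Gen 7 (rule 90): 00010001000
Gen 8 (rule 89): 11001100111
Gen 9 (rule 90): 11111111101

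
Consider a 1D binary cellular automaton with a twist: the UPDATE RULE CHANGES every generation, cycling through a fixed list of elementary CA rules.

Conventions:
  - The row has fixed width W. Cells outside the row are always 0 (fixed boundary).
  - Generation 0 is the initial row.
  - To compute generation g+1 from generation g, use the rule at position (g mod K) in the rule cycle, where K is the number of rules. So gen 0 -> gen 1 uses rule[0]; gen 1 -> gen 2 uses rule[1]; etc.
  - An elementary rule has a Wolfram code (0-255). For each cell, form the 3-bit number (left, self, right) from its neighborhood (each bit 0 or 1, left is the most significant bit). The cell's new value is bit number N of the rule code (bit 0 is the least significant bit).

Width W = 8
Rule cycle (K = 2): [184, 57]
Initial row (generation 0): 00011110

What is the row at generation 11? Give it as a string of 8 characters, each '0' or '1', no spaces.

Gen 0: 00011110
Gen 1 (rule 184): 00011101
Gen 2 (rule 57): 11010010
Gen 3 (rule 184): 10101001
Gen 4 (rule 57): 01010100
Gen 5 (rule 184): 00101010
Gen 6 (rule 57): 10010101
Gen 7 (rule 184): 01001010
Gen 8 (rule 57): 00100101
Gen 9 (rule 184): 00010010
Gen 10 (rule 57): 11001001
Gen 11 (rule 184): 10100100

Answer: 10100100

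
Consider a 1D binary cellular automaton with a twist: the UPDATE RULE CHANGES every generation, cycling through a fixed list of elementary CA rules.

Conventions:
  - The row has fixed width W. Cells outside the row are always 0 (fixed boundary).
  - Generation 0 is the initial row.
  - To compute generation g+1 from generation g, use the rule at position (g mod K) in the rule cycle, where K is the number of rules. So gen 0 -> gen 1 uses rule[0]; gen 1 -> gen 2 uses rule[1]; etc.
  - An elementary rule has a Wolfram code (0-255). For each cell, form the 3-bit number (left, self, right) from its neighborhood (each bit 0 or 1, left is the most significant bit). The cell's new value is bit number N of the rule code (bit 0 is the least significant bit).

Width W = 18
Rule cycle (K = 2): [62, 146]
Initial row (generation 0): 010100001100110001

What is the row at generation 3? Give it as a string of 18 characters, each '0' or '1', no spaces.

Answer: 110011010011100000

Derivation:
Gen 0: 010100001100110001
Gen 1 (rule 62): 111110011011101011
Gen 2 (rule 146): 011101100001000000
Gen 3 (rule 62): 110011010011100000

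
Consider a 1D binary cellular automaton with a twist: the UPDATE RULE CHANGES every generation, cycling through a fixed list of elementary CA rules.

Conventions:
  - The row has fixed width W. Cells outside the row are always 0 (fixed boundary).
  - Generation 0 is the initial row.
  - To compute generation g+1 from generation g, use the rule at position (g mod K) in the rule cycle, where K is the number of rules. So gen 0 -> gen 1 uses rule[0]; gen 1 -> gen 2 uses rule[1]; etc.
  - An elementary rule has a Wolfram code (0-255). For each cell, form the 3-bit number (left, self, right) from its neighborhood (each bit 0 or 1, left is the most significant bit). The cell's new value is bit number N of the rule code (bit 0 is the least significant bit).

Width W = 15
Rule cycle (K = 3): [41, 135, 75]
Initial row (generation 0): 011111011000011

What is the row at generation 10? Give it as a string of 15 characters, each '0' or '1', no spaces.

Gen 0: 011111011000011
Gen 1 (rule 41): 010000110011010
Gen 2 (rule 135): 110111000100010
Gen 3 (rule 75): 110101011001100
Gen 4 (rule 41): 101010110001001
Gen 5 (rule 135): 101010000111011
Gen 6 (rule 75): 000000111101011
Gen 7 (rule 41): 111110100010110
Gen 8 (rule 135): 011100101110000
Gen 9 (rule 75): 110101001010111
Gen 10 (rule 41): 101010000101100

Answer: 101010000101100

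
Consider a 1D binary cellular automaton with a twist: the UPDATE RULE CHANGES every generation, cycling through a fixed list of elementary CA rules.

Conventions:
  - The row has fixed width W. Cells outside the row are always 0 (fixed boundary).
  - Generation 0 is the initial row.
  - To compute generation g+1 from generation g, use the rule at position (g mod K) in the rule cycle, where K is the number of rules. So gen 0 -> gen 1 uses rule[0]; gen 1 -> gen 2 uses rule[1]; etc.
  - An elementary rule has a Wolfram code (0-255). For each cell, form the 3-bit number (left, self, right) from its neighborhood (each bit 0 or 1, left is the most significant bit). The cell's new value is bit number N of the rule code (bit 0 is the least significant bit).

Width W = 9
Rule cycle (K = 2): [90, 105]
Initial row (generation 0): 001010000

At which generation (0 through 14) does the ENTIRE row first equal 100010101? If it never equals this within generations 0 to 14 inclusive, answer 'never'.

Gen 0: 001010000
Gen 1 (rule 90): 010001000
Gen 2 (rule 105): 000100011
Gen 3 (rule 90): 001010111
Gen 4 (rule 105): 100101101
Gen 5 (rule 90): 011001100
Gen 6 (rule 105): 011001101
Gen 7 (rule 90): 111111100
Gen 8 (rule 105): 100000101
Gen 9 (rule 90): 010001000
Gen 10 (rule 105): 000100011
Gen 11 (rule 90): 001010111
Gen 12 (rule 105): 100101101
Gen 13 (rule 90): 011001100
Gen 14 (rule 105): 011001101

Answer: never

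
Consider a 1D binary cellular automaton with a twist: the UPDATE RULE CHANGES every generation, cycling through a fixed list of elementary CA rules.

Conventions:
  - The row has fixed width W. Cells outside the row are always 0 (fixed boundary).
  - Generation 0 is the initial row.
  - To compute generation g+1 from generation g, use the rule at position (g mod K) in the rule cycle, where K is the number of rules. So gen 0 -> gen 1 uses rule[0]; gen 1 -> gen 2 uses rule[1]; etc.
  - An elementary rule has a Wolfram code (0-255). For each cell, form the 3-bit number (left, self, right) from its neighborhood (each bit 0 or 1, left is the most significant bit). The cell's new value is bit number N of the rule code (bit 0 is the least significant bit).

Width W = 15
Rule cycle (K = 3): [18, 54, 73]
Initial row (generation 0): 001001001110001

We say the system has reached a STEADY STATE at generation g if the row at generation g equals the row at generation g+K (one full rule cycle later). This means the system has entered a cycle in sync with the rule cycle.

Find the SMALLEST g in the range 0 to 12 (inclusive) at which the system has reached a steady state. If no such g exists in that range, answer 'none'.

Gen 0: 001001001110001
Gen 1 (rule 18): 010110110001010
Gen 2 (rule 54): 111001001011111
Gen 3 (rule 73): 101000000010001
Gen 4 (rule 18): 000100000101010
Gen 5 (rule 54): 001110001111111
Gen 6 (rule 73): 101010101000001
Gen 7 (rule 18): 000000000100010
Gen 8 (rule 54): 000000001110111
Gen 9 (rule 73): 111111101010101
Gen 10 (rule 18): 000000000000000
Gen 11 (rule 54): 000000000000000
Gen 12 (rule 73): 111111111111111
Gen 13 (rule 18): 000000000000000
Gen 14 (rule 54): 000000000000000
Gen 15 (rule 73): 111111111111111

Answer: 10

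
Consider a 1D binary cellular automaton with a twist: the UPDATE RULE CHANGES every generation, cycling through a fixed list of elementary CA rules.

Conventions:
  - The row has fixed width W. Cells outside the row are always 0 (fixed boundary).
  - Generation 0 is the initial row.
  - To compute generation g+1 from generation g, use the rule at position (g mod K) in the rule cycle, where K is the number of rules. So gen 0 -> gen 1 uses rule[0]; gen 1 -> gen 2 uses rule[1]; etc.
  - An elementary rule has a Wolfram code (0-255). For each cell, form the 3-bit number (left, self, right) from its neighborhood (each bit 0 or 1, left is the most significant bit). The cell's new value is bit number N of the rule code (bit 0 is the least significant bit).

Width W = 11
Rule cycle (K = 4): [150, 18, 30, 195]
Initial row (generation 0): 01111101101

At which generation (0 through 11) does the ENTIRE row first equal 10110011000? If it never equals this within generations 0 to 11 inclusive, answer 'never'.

Answer: never

Derivation:
Gen 0: 01111101101
Gen 1 (rule 150): 10111000001
Gen 2 (rule 18): 00000100010
Gen 3 (rule 30): 00001110111
Gen 4 (rule 195): 11110110011
Gen 5 (rule 150): 01100001100
Gen 6 (rule 18): 10010010010
Gen 7 (rule 30): 11111111111
Gen 8 (rule 195): 01111111111
Gen 9 (rule 150): 10111111110
Gen 10 (rule 18): 00000000001
Gen 11 (rule 30): 00000000011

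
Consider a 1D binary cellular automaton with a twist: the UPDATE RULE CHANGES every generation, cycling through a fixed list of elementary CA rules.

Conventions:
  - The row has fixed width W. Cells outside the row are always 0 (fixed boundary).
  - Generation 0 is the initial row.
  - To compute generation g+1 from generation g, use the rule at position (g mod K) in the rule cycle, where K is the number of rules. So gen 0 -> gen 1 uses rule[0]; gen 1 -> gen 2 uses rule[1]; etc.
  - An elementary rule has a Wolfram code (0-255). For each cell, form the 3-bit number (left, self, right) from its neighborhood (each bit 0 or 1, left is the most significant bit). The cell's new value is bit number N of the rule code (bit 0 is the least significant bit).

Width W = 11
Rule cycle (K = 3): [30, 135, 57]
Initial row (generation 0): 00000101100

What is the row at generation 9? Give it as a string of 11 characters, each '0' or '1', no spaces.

Gen 0: 00000101100
Gen 1 (rule 30): 00001101010
Gen 2 (rule 135): 11110001010
Gen 3 (rule 57): 10001100101
Gen 4 (rule 30): 11011011101
Gen 5 (rule 135): 00000001001
Gen 6 (rule 57): 11111100100
Gen 7 (rule 30): 10000011110
Gen 8 (rule 135): 10111101100
Gen 9 (rule 57): 01100011011

Answer: 01100011011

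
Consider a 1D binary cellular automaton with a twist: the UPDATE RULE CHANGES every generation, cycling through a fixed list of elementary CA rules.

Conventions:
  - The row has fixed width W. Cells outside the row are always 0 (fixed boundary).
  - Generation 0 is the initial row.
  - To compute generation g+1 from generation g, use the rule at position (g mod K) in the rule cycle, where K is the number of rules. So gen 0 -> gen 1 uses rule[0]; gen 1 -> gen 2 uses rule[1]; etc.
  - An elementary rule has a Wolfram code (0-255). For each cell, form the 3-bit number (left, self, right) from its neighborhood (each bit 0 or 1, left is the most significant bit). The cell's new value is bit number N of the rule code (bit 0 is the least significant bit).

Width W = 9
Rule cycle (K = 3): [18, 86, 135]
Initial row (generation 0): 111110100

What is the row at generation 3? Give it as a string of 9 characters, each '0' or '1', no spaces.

Answer: 111111010

Derivation:
Gen 0: 111110100
Gen 1 (rule 18): 000000010
Gen 2 (rule 86): 000000111
Gen 3 (rule 135): 111111010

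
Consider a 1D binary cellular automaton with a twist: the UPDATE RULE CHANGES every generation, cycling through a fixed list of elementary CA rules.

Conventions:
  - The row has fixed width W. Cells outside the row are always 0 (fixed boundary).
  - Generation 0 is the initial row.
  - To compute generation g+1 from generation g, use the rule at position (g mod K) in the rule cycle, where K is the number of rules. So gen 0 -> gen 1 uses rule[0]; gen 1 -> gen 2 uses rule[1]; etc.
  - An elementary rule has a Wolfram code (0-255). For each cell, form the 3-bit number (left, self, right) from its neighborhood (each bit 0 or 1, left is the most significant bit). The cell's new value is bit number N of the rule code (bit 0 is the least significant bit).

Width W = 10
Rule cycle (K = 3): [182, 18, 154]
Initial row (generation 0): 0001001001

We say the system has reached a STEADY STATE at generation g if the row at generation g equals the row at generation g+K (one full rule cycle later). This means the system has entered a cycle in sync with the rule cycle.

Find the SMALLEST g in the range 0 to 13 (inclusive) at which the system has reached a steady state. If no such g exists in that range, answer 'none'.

Gen 0: 0001001001
Gen 1 (rule 182): 0011111111
Gen 2 (rule 18): 0100000000
Gen 3 (rule 154): 1010000000
Gen 4 (rule 182): 1111000000
Gen 5 (rule 18): 0000100000
Gen 6 (rule 154): 0001010000
Gen 7 (rule 182): 0011111000
Gen 8 (rule 18): 0100000100
Gen 9 (rule 154): 1010001010
Gen 10 (rule 182): 1111011111
Gen 11 (rule 18): 0000000000
Gen 12 (rule 154): 0000000000
Gen 13 (rule 182): 0000000000
Gen 14 (rule 18): 0000000000
Gen 15 (rule 154): 0000000000
Gen 16 (rule 182): 0000000000

Answer: 11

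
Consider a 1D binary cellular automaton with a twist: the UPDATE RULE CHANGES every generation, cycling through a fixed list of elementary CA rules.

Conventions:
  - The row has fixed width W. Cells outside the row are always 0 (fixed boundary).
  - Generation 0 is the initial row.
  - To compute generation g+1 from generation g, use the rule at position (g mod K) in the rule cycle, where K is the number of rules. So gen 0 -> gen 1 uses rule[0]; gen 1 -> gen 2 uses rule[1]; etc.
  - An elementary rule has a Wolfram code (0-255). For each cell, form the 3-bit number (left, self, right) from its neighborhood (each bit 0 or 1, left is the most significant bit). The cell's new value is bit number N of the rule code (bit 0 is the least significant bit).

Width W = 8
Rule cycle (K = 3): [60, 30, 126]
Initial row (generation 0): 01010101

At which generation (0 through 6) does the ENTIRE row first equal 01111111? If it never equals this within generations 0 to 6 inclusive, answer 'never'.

Gen 0: 01010101
Gen 1 (rule 60): 01111111
Gen 2 (rule 30): 11000000
Gen 3 (rule 126): 11100000
Gen 4 (rule 60): 10010000
Gen 5 (rule 30): 11111000
Gen 6 (rule 126): 10001100

Answer: 1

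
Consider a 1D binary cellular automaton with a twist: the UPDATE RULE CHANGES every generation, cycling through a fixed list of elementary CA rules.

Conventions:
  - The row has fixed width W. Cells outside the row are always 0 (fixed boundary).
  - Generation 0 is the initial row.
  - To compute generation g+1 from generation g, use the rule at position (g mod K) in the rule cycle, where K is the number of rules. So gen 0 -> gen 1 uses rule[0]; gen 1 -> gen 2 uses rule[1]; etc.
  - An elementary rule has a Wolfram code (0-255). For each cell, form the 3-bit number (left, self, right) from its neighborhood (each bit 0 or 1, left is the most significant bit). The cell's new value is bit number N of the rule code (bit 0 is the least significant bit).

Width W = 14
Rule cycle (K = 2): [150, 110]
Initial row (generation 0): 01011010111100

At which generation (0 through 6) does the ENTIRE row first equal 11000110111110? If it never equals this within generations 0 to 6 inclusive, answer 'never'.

Answer: 2

Derivation:
Gen 0: 01011010111100
Gen 1 (rule 150): 11000010011010
Gen 2 (rule 110): 11000110111110
Gen 3 (rule 150): 00101000011101
Gen 4 (rule 110): 01111000110111
Gen 5 (rule 150): 10110101000010
Gen 6 (rule 110): 11111111000110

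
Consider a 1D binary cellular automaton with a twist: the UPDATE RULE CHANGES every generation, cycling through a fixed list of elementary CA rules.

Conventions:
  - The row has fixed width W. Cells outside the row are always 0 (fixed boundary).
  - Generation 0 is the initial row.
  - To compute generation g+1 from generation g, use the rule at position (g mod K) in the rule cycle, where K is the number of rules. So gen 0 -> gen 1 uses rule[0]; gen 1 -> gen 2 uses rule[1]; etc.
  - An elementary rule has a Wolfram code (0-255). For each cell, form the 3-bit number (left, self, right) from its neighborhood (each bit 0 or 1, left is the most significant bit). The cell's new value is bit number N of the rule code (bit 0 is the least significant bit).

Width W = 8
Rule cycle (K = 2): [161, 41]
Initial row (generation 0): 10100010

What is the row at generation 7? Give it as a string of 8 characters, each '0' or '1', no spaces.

Gen 0: 10100010
Gen 1 (rule 161): 01001000
Gen 2 (rule 41): 00000011
Gen 3 (rule 161): 11111000
Gen 4 (rule 41): 10000011
Gen 5 (rule 161): 00111000
Gen 6 (rule 41): 10100011
Gen 7 (rule 161): 01001000

Answer: 01001000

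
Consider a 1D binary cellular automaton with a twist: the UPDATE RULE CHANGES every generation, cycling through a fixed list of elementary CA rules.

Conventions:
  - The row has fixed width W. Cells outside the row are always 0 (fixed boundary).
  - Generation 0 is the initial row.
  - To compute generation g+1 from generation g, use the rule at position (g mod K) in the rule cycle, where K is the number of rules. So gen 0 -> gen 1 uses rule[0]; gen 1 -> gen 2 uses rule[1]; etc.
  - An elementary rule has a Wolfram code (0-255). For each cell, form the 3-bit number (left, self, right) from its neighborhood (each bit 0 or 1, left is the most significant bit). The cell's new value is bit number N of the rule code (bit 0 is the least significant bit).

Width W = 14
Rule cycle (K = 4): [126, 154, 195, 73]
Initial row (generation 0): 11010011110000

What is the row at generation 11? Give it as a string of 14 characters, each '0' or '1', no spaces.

Answer: 11101100001110

Derivation:
Gen 0: 11010011110000
Gen 1 (rule 126): 11111110011000
Gen 2 (rule 154): 11111101110100
Gen 3 (rule 195): 01111100110001
Gen 4 (rule 73): 01000100110100
Gen 5 (rule 126): 11101111111110
Gen 6 (rule 154): 11001111111101
Gen 7 (rule 195): 01010111111100
Gen 8 (rule 73): 00000100000101
Gen 9 (rule 126): 00001110001111
Gen 10 (rule 154): 00011101011110
Gen 11 (rule 195): 11101100001110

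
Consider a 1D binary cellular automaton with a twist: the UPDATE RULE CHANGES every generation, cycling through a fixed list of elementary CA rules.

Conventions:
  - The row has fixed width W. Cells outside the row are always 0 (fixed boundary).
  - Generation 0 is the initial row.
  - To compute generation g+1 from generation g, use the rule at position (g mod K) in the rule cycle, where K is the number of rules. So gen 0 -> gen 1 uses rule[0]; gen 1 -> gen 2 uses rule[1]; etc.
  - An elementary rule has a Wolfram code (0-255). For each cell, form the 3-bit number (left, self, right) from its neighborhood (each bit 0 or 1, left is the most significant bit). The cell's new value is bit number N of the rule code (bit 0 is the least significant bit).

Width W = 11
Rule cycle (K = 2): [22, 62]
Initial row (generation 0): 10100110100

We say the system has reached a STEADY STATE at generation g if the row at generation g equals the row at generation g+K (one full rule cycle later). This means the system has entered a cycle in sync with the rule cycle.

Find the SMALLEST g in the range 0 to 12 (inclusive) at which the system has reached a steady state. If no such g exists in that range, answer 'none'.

Answer: none

Derivation:
Gen 0: 10100110100
Gen 1 (rule 22): 10111000110
Gen 2 (rule 62): 11100101101
Gen 3 (rule 22): 00011100001
Gen 4 (rule 62): 00110010011
Gen 5 (rule 22): 01001111100
Gen 6 (rule 62): 11111000010
Gen 7 (rule 22): 00000100111
Gen 8 (rule 62): 00001111100
Gen 9 (rule 22): 00010000010
Gen 10 (rule 62): 00111000111
Gen 11 (rule 22): 01000101000
Gen 12 (rule 62): 11101111100
Gen 13 (rule 22): 00000000010
Gen 14 (rule 62): 00000000111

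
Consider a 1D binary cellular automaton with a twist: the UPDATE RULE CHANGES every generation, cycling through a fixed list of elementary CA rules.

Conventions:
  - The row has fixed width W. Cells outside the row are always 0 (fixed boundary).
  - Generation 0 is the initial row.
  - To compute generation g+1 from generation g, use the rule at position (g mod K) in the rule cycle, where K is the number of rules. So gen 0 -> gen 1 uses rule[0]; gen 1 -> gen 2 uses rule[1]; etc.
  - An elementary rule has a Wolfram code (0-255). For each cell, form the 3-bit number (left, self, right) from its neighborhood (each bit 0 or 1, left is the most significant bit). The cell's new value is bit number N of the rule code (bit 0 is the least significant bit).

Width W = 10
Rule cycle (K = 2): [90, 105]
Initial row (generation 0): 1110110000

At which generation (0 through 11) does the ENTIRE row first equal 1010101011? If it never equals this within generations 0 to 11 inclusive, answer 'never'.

Gen 0: 1110110000
Gen 1 (rule 90): 1010111000
Gen 2 (rule 105): 0101101011
Gen 3 (rule 90): 1001100011
Gen 4 (rule 105): 0001101011
Gen 5 (rule 90): 0011100011
Gen 6 (rule 105): 1010101011
Gen 7 (rule 90): 0000000011
Gen 8 (rule 105): 1111111011
Gen 9 (rule 90): 1000001011
Gen 10 (rule 105): 0011100111
Gen 11 (rule 90): 0110111101

Answer: 6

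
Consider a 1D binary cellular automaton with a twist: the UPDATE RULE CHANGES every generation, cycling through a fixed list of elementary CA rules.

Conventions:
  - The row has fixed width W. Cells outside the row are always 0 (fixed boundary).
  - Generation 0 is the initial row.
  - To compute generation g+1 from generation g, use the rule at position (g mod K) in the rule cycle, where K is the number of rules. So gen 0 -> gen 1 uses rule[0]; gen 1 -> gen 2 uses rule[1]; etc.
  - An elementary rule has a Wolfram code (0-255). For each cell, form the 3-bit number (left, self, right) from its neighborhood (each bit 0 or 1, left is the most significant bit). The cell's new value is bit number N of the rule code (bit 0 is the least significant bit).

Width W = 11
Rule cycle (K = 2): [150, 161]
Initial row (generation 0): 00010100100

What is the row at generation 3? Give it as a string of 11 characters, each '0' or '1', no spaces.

Gen 0: 00010100100
Gen 1 (rule 150): 00110111110
Gen 2 (rule 161): 10001011100
Gen 3 (rule 150): 11011001010

Answer: 11011001010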